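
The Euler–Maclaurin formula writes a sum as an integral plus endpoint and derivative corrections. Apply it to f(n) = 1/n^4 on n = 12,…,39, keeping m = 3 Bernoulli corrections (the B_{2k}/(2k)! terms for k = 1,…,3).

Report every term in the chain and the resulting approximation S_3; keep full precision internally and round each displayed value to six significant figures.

Integral: ∫_12^39 1/x^4 dx = 0.000187282.
Endpoint term: (f(12) + f(39))/2 = (4.82253e-05 + 4.32257e-07)/2 = 2.43288e-05.
Integral + boundary = 0.000211611.
Order-1 term: 1/12 · (-4.43340e-08 − (-1.60751e-05)) = 1.33590e-06.
Partial sum through k=1: 0.000212947.
Order-2 term: −1/720 · (-8.74438e-10 − (-3.34898e-06)) = -4.65015e-09.
Partial sum through k=2: 0.000212942.
Order-3 term: 1/30240 · (-3.21950e-11 − (-1.30238e-06)) = 4.30671e-11.

S_3 ≈ 0.000212942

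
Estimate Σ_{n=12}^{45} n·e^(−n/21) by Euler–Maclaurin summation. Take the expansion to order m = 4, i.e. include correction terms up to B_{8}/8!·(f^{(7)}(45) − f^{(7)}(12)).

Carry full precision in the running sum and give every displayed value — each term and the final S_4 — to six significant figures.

Integral: ∫_12^45 x·e^(−x/21) dx = 228.745.
Boundary: ½(f(12) + f(45)) = ½(6.77662 + 5.27936) = 6.02799.
Integral + boundary = 234.773.
Order-1 term: 1/12 · (-0.134079 − 0.242022) = -0.0313418.
Running total after k=1: 234.742.
Order-2 term: −1/720 · (0.000228026 − 0.00310988) = 4.00258e-06.
Running total after k=2: 234.742.
Order-3 term: 1/30240 · (1.72355e-06 − 1.28593e-05) = -3.68247e-10.
Running total after k=3: 234.742.
Order-4 term: −1/1209600 · (6.64407e-09 − 4.23283e-08) = 2.95008e-14.

S_4 ≈ 234.742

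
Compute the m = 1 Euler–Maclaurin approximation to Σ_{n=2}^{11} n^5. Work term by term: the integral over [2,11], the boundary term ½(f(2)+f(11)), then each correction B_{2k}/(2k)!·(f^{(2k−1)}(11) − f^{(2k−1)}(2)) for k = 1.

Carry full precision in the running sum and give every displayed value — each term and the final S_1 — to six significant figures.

∫_2^11 x^5 dx evaluates to 295250.
½[f(2) + f(11)] = ½[32.0000 + 161051] = 80541.5.
Running total after boundary: 375791.
Order-1 term: 1/12 · (73205.0 − 80.0000) = 6093.75.

S_1 ≈ 381885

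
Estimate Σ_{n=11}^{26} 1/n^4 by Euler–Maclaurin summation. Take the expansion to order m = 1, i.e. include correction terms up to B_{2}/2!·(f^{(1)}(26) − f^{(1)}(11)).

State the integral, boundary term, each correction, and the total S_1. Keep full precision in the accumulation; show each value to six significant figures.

S_1 ≈ 0.000268760

The integral term ∫_11^26 1/x^4 dx = 0.000231473.
Boundary: ½(f(11) + f(26)) = ½(6.83013e-05 + 2.18830e-06) = 3.52448e-05.
So far: 0.000266718.
Correction k=1: B_{2}/2! · (f^{(1)}(26) − f^{(1)}(11)) = 1/12 · (-3.36661e-07 − (-2.48369e-05)) = 2.04168e-06.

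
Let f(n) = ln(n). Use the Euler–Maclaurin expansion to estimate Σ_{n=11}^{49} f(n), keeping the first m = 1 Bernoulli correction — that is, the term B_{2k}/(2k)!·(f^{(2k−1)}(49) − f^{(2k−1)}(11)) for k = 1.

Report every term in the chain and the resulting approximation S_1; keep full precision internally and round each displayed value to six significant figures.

Integral: ∫_11^49 ln(x) dx = 126.322.
Boundary: ½(f(11) + f(49)) = ½(2.39790 + 3.89182) = 3.14486.
Integral + boundary = 129.467.
Order-1 term: 1/12 · (0.0204082 − 0.0909091) = -0.00587508.

S_1 ≈ 129.461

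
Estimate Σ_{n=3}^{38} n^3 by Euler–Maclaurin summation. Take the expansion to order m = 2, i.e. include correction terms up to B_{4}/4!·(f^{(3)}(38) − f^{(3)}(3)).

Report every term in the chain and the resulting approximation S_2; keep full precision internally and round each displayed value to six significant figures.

The integral term ∫_3^38 x^3 dx = 521264.
½[f(3) + f(38)] = ½[27.0000 + 54872.0] = 27449.5.
So far: 548713.
Correction k=1: B_{2}/2! · (f^{(1)}(38) − f^{(1)}(3)) = 1/12 · (4332.00 − 27.0000) = 358.750.
After k=1: 549072.
Correction k=2: B_{4}/4! · (f^{(3)}(38) − f^{(3)}(3)) = −1/720 · (6.00000 − 6.00000) = 0.00000.

S_2 ≈ 549072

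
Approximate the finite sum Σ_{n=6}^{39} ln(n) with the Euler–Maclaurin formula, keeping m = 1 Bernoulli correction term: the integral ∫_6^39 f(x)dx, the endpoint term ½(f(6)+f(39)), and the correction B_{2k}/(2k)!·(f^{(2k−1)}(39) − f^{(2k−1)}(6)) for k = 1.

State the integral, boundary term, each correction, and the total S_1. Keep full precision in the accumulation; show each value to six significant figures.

S_1 ≈ 101.844

The integral term ∫_6^39 ln(x) dx = 99.1283.
½[f(6) + f(39)] = ½[1.79176 + 3.66356] = 2.72766.
Integral + boundary = 101.856.
Order-1 term: 1/12 · (0.0256410 − 0.166667) = -0.0117521.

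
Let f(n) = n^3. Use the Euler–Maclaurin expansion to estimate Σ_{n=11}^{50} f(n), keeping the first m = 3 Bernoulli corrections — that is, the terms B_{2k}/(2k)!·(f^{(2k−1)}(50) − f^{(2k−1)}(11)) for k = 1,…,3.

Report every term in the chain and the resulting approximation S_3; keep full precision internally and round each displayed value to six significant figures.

The integral term ∫_11^50 x^3 dx = 1.55884e+06.
Endpoint term: (f(11) + f(50))/2 = (1331.00 + 125000)/2 = 63165.5.
So far: 1.62201e+06.
Correction k=1: B_{2}/2! · (f^{(1)}(50) − f^{(1)}(11)) = 1/12 · (7500.00 − 363.000) = 594.750.
After k=1: 1.62260e+06.
Correction k=2: B_{4}/4! · (f^{(3)}(50) − f^{(3)}(11)) = −1/720 · (6.00000 − 6.00000) = 0.00000.
After k=2: 1.62260e+06.
Correction k=3: B_{6}/6! · (f^{(5)}(50) − f^{(5)}(11)) = 1/30240 · (0.00000 − 0.00000) = 0.00000.

S_3 ≈ 1.62260e+06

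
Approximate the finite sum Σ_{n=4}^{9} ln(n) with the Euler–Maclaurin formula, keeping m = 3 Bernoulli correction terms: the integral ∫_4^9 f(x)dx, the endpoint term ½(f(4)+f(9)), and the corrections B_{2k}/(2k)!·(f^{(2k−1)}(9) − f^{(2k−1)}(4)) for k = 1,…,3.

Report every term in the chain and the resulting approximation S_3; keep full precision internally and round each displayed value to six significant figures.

Integral: ∫_4^9 ln(x) dx = 9.22984.
Boundary: ½(f(4) + f(9)) = ½(1.38629 + 2.19722) = 1.79176.
Running total after boundary: 11.0216.
Correction k=1: B_{2}/2! · (f^{(1)}(9) − f^{(1)}(4)) = 1/12 · (0.111111 − 0.250000) = -0.0115741.
After k=1: 11.0100.
Correction k=2: B_{4}/4! · (f^{(3)}(9) − f^{(3)}(4)) = −1/720 · (0.00274348 − 0.0312500) = 3.95924e-05.
After k=2: 11.0101.
Correction k=3: B_{6}/6! · (f^{(5)}(9) − f^{(5)}(4)) = 1/30240 · (0.000406442 − 0.0234375) = -7.61609e-07.

S_3 ≈ 11.0101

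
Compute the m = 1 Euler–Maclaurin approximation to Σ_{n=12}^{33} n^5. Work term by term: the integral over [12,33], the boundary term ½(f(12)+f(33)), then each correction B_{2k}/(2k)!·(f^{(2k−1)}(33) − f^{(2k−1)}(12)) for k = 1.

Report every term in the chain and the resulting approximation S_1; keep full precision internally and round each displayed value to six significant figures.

∫_12^33 x^5 dx evaluates to 2.14747e+08.
½[f(12) + f(33)] = ½[248832 + 3.91354e+07] = 1.96921e+07.
Running total after boundary: 2.34439e+08.
k=1: B_{2}/(2)! × [f^{(1)}(33) − f^{(1)}(12)] = 1/12 × (5.92960e+06 − 103680) = 485494.

S_1 ≈ 2.34925e+08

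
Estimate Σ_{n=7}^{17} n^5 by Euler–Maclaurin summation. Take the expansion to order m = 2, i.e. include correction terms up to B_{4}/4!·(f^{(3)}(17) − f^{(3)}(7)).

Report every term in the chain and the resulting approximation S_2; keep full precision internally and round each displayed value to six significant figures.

S_2 ≈ 4.75543e+06

Integral: ∫_7^17 x^5 dx = 4.00332e+06.
Boundary: ½(f(7) + f(17)) = ½(16807.0 + 1.41986e+06) = 718332.
Running total after boundary: 4.72165e+06.
Order-1 term: 1/12 · (417605 − 12005.0) = 33800.0.
After k=1: 4.75545e+06.
Order-2 term: −1/720 · (17340.0 − 2940.00) = -20.0000.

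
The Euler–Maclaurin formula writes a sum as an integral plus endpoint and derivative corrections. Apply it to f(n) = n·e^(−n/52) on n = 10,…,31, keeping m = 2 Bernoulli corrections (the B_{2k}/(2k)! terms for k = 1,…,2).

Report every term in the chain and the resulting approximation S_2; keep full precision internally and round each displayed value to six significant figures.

The integral term ∫_10^31 x·e^(−x/52) dx = 282.172.
Endpoint term: (f(10) + f(31))/2 = (8.25053 + 17.0787)/2 = 12.6646.
Integral + boundary = 294.837.
k=1: B_{2}/(2)! × [f^{(1)}(31) − f^{(1)}(10)] = 1/12 × (0.222490 − 0.666389) = -0.0369916.
Running total after k=1: 294.800.
k=2: B_{4}/(4)! × [f^{(3)}(31) − f^{(3)}(10)] = −1/720 × (0.000489772 − 0.000856692) = 5.09611e-07.

S_2 ≈ 294.800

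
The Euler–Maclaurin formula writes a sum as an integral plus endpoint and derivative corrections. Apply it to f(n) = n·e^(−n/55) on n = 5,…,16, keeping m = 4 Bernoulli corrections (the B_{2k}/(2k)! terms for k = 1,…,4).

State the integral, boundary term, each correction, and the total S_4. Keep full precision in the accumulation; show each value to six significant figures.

S_4 ≈ 102.157

∫_5^16 x·e^(−x/55) dx evaluates to 93.9183.
Boundary: ½(f(5) + f(16)) = ½(4.56550 + 11.9613) = 8.26342.
Integral + boundary = 102.182.
k=1: B_{2}/(2)! × [f^{(1)}(16) − f^{(1)}(5)] = 1/12 × (0.530105 − 0.830092) = -0.0249989.
Running total after k=1: 102.157.
k=2: B_{4}/(4)! × [f^{(3)}(16) − f^{(3)}(5)] = −1/720 × (0.000669511 − 0.000878113) = 2.89725e-07.
Running total after k=2: 102.157.
k=3: B_{6}/(6)! × [f^{(5)}(16) − f^{(5)}(5)] = 1/30240 × (3.84721e-07 − 4.89857e-07) = -3.47670e-12.
Running total after k=3: 102.157.
k=4: B_{8}/(8)! × [f^{(7)}(16) − f^{(7)}(5)] = −1/1209600 × (1.81195e-10 − 2.27910e-10) = 3.86199e-17.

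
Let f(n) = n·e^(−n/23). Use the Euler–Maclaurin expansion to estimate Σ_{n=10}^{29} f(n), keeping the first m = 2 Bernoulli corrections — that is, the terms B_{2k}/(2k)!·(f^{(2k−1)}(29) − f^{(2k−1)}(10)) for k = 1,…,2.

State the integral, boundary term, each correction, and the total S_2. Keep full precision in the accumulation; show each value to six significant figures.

The integral term ∫_10^29 x·e^(−x/23) dx = 152.425.
Endpoint term: (f(10) + f(29))/2 = (6.47405 + 8.21882)/2 = 7.34644.
So far: 159.772.
k=1: B_{2}/(2)! × [f^{(1)}(29) − f^{(1)}(10)] = 1/12 × (-0.0739324 − 0.365925) = -0.0366548.
Partial sum through k=1: 159.735.
k=2: B_{4}/(4)! × [f^{(3)}(29) − f^{(3)}(10)] = −1/720 × (0.000931725 − 0.00313939) = 3.06620e-06.

S_2 ≈ 159.735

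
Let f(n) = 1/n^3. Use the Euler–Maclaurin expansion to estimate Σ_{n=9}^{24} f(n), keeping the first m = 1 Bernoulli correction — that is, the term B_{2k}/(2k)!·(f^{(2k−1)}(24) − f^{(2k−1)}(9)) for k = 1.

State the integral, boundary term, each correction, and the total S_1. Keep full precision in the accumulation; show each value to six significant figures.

S_1 ≈ 0.00606417

The integral term ∫_9^24 1/x^3 dx = 0.00530478.
Boundary: ½(f(9) + f(24)) = ½(0.00137174 + 7.23380e-05) = 0.000722040.
Running total after boundary: 0.00602682.
Order-1 term: 1/12 · (-9.04225e-06 − (-0.000457247)) = 3.73504e-05.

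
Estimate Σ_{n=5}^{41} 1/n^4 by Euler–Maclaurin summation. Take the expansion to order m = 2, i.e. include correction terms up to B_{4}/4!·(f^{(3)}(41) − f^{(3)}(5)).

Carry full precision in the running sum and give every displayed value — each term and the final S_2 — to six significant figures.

S_2 ≈ 0.00356654

∫_5^41 1/x^4 dx evaluates to 0.00266183.
Endpoint term: (f(5) + f(41))/2 = (0.00160000 + 3.53887e-07)/2 = 0.000800177.
So far: 0.00346201.
Order-1 term: 1/12 · (-3.45256e-08 − (-0.00128000)) = 0.000106664.
Partial sum through k=1: 0.00356867.
Order-2 term: −1/720 · (-6.16161e-10 − (-0.00153600)) = -2.13333e-06.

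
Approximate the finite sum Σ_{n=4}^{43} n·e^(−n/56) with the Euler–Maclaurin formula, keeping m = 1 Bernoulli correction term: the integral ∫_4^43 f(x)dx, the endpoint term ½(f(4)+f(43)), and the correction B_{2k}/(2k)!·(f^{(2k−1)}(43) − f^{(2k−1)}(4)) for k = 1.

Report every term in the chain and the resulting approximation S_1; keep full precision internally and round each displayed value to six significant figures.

S_1 ≈ 567.695

Integral: ∫_4^43 x·e^(−x/56) dx = 555.920.
Endpoint term: (f(4) + f(43))/2 = (3.72425 + 19.9523)/2 = 11.8383.
Integral + boundary = 567.758.
Correction k=1: B_{2}/2! · (f^{(1)}(43) − f^{(1)}(4)) = 1/12 · (0.107716 − 0.864558) = -0.0630702.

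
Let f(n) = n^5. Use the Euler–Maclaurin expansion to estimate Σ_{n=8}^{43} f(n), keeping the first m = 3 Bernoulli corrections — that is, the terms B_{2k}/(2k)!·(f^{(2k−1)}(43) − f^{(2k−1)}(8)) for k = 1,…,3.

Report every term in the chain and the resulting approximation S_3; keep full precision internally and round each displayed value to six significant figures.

The integral term ∫_8^43 x^5 dx = 1.05352e+09.
½[f(8) + f(43)] = ½[32768.0 + 1.47008e+08] = 7.35206e+07.
Integral + boundary = 1.12704e+09.
k=1: B_{2}/(2)! × [f^{(1)}(43) − f^{(1)}(8)] = 1/12 × (1.70940e+07 − 20480.0) = 1.42279e+06.
Partial sum through k=1: 1.12846e+09.
k=2: B_{4}/(4)! × [f^{(3)}(43) − f^{(3)}(8)] = −1/720 × (110940 − 3840.00) = -148.750.
Partial sum through k=2: 1.12846e+09.
k=3: B_{6}/(6)! × [f^{(5)}(43) − f^{(5)}(8)] = 1/30240 × (120.000 − 120.000) = 0.00000.

S_3 ≈ 1.12846e+09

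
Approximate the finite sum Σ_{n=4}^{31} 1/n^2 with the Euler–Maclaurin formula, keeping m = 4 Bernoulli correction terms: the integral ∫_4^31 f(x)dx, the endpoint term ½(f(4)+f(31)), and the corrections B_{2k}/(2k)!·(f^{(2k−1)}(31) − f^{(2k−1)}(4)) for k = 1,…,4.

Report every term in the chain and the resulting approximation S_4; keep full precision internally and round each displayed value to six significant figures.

S_4 ≈ 0.252080

∫_4^31 1/x^2 dx evaluates to 0.217742.
Boundary: ½(f(4) + f(31)) = ½(0.0625000 + 0.00104058) = 0.0317703.
Running total after boundary: 0.249512.
Order-1 term: 1/12 · (-6.71344e-05 − (-0.0312500)) = 0.00259857.
Partial sum through k=1: 0.252111.
Order-2 term: −1/720 · (-8.38306e-07 − (-0.0234375)) = -3.25509e-05.
Partial sum through k=2: 0.252078.
Order-3 term: 1/30240 · (-2.61698e-08 − (-0.0439453)) = 1.45322e-06.
Partial sum through k=3: 0.252080.
Order-4 term: −1/1209600 · (-1.52498e-09 − (-0.153809)) = -1.27157e-07.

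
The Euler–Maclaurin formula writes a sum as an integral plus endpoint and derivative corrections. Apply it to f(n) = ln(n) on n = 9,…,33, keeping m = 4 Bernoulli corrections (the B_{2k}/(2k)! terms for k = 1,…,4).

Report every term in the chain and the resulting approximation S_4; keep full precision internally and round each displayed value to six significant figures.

∫_9^33 ln(x) dx evaluates to 71.6097.
Boundary: ½(f(9) + f(33)) = ½(2.19722 + 3.49651) = 2.84687.
Integral + boundary = 74.4566.
Correction k=1: B_{2}/2! · (f^{(1)}(33) − f^{(1)}(9)) = 1/12 · (0.0303030 − 0.111111) = -0.00673401.
After k=1: 74.4499.
Correction k=2: B_{4}/4! · (f^{(3)}(33) − f^{(3)}(9)) = −1/720 · (5.56529e-05 − 0.00274348) = 3.73310e-06.
After k=2: 74.4499.
Correction k=3: B_{6}/6! · (f^{(5)}(33) − f^{(5)}(9)) = 1/30240 · (6.13256e-07 − 0.000406442) = -1.34203e-08.
After k=3: 74.4499.
Correction k=4: B_{8}/8! · (f^{(7)}(33) − f^{(7)}(9)) = −1/1209600 · (1.68941e-08 − 0.000150534) = 1.24436e-10.

S_4 ≈ 74.4499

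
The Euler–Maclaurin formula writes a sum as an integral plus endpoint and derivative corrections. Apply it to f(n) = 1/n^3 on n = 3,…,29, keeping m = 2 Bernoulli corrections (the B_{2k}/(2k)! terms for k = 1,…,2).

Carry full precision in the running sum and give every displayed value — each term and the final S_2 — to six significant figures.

S_2 ≈ 0.0764718

Integral: ∫_3^29 1/x^3 dx = 0.0549610.
Endpoint term: (f(3) + f(29))/2 = (0.0370370 + 4.10021e-05)/2 = 0.0185390.
Integral + boundary = 0.0735000.
Correction k=1: B_{2}/2! · (f^{(1)}(29) − f^{(1)}(3)) = 1/12 · (-4.24160e-06 − (-0.0370370)) = 0.00308607.
Running total after k=1: 0.0765861.
Correction k=2: B_{4}/4! · (f^{(3)}(29) − f^{(3)}(3)) = −1/720 · (-1.00870e-07 − (-0.0823045)) = -0.000114312.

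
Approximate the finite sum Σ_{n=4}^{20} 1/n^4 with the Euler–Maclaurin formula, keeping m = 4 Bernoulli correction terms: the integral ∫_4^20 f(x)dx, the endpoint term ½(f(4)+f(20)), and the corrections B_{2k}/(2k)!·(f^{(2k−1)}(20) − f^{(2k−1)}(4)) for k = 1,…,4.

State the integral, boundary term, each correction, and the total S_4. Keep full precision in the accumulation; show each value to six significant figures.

The integral term ∫_4^20 1/x^4 dx = 0.00516667.
Boundary: ½(f(4) + f(20)) = ½(0.00390625 + 6.25000e-06) = 0.00195625.
Running total after boundary: 0.00712292.
Correction k=1: B_{2}/2! · (f^{(1)}(20) − f^{(1)}(4)) = 1/12 · (-1.25000e-06 − (-0.00390625)) = 0.000325417.
Running total after k=1: 0.00744833.
Correction k=2: B_{4}/4! · (f^{(3)}(20) − f^{(3)}(4)) = −1/720 · (-9.37500e-08 − (-0.00732422)) = -1.01724e-05.
Running total after k=2: 0.00743816.
Correction k=3: B_{6}/6! · (f^{(5)}(20) − f^{(5)}(4)) = 1/30240 · (-1.31250e-08 − (-0.0256348)) = 8.47710e-07.
Running total after k=3: 0.00743901.
Correction k=4: B_{8}/8! · (f^{(7)}(20) − f^{(7)}(4)) = −1/1209600 · (-2.95313e-09 − (-0.144196)) = -1.19209e-07.

S_4 ≈ 0.00743889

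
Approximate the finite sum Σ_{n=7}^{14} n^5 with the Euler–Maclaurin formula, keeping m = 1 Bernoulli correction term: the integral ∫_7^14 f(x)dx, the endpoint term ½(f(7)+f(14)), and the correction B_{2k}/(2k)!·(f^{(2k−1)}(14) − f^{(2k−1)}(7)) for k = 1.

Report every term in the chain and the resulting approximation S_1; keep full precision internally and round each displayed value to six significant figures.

S_1 ≈ 1.52764e+06

Integral: ∫_7^14 x^5 dx = 1.23531e+06.
½[f(7) + f(14)] = ½[16807.0 + 537824] = 277316.
Running total after boundary: 1.51263e+06.
k=1: B_{2}/(2)! × [f^{(1)}(14) − f^{(1)}(7)] = 1/12 × (192080 − 12005.0) = 15006.2.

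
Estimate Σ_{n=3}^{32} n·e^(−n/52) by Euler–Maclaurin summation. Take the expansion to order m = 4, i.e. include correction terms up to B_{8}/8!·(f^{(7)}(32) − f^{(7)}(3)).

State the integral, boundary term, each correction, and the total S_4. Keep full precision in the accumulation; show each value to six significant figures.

The integral term ∫_3^32 x·e^(−x/52) dx = 339.058.
Boundary: ½(f(3) + f(32)) = ½(2.83182 + 17.2939) = 10.0628.
Running total after boundary: 349.121.
Order-1 term: 1/12 · (0.207859 − 0.889482) = -0.0568020.
Partial sum through k=1: 349.064.
Order-2 term: −1/720 · (0.000476599 − 0.00102713) = 7.64628e-07.
Partial sum through k=2: 349.064.
Order-3 term: 1/30240 · (3.24086e-07 − 6.38059e-07) = -1.03827e-11.
Partial sum through k=3: 349.064.
Order-4 term: −1/1209600 · (1.74525e-10 − 3.31458e-10) = 1.29740e-16.

S_4 ≈ 349.064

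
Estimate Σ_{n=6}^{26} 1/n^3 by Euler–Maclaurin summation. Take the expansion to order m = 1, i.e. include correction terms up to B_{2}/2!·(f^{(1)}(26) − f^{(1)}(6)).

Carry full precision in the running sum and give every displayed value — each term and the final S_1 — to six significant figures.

S_1 ≈ 0.0156849

∫_6^26 1/x^3 dx evaluates to 0.0131492.
Boundary: ½(f(6) + f(26)) = ½(0.00462963 + 5.68958e-05) = 0.00234326.
Integral + boundary = 0.0154925.
Correction k=1: B_{2}/2! · (f^{(1)}(26) − f^{(1)}(6)) = 1/12 · (-6.56490e-06 − (-0.00231481)) = 0.000192354.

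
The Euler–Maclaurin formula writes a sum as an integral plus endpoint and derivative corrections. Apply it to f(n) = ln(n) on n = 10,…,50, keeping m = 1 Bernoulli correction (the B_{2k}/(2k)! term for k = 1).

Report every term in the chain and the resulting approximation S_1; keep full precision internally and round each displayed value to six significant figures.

S_1 ≈ 135.676

Integral: ∫_10^50 ln(x) dx = 132.575.
½[f(10) + f(50)] = ½[2.30259 + 3.91202] = 3.10730.
Running total after boundary: 135.683.
Order-1 term: 1/12 · (0.0200000 − 0.100000) = -0.00666667.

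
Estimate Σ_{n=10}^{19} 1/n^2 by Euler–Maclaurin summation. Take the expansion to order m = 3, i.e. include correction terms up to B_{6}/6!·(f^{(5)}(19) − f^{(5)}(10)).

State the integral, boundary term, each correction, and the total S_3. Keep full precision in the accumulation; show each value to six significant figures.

S_3 ≈ 0.0538955

Integral: ∫_10^19 1/x^2 dx = 0.0473684.
Endpoint term: (f(10) + f(19))/2 = (0.0100000 + 0.00277008)/2 = 0.00638504.
Integral + boundary = 0.0537535.
Correction k=1: B_{2}/2! · (f^{(1)}(19) − f^{(1)}(10)) = 1/12 · (-0.000291588 − (-0.00200000)) = 0.000142368.
After k=1: 0.0538958.
Correction k=2: B_{4}/4! · (f^{(3)}(19) − f^{(3)}(10)) = −1/720 · (-9.69267e-06 − (-0.000240000)) = -3.19871e-07.
After k=2: 0.0538955.
Correction k=3: B_{6}/6! · (f^{(5)}(19) − f^{(5)}(10)) = 1/30240 · (-8.05485e-07 − (-7.20000e-05)) = 2.35432e-09.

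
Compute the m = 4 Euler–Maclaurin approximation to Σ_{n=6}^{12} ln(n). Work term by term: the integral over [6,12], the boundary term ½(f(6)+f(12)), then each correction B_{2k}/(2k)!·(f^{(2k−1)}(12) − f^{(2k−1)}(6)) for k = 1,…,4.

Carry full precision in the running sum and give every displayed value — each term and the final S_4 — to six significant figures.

∫_6^12 ln(x) dx evaluates to 13.0683.
Endpoint term: (f(6) + f(12))/2 = (1.79176 + 2.48491)/2 = 2.13833.
Running total after boundary: 15.2067.
Order-1 term: 1/12 · (0.0833333 − 0.166667) = -0.00694444.
Partial sum through k=1: 15.1997.
Order-2 term: −1/720 · (0.00115741 − 0.00925926) = 1.12526e-05.
Partial sum through k=2: 15.1997.
Order-3 term: 1/30240 · (9.64506e-05 − 0.00308642) = -9.88746e-08.
Partial sum through k=3: 15.1997.
Order-4 term: −1/1209600 · (2.00939e-05 − 0.00257202) = 2.10972e-09.

S_4 ≈ 15.1997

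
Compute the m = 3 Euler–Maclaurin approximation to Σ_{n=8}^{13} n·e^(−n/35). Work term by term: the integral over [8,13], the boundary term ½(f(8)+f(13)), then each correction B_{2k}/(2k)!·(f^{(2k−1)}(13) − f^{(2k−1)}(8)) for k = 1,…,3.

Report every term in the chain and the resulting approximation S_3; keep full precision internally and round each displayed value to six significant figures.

S_3 ≈ 46.3565

∫_8^13 x·e^(−x/35) dx evaluates to 38.7054.
½[f(8) + f(13)] = ½[6.36536 + 8.96673] = 7.66604.
So far: 46.3715.
k=1: B_{2}/(2)! × [f^{(1)}(13) − f^{(1)}(8)] = 1/12 × (0.433556 − 0.613802) = -0.0150205.
Running total after k=1: 46.3565.
k=2: B_{4}/(4)! × [f^{(3)}(13) − f^{(3)}(8)] = −1/720 × (0.00148004 − 0.00180012) = 4.44545e-07.
Running total after k=2: 46.3565.
k=3: B_{6}/(6)! × [f^{(5)}(13) − f^{(5)}(8)] = 1/30240 × (2.12748e-06 − 2.52993e-06) = -1.33086e-11.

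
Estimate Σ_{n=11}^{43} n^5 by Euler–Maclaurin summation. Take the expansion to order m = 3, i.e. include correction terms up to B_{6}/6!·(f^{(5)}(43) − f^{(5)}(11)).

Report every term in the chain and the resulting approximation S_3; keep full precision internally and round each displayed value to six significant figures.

S_3 ≈ 1.12827e+09

The integral term ∫_11^43 x^5 dx = 1.05327e+09.
Boundary: ½(f(11) + f(43)) = ½(161051 + 1.47008e+08) = 7.35847e+07.
Running total after boundary: 1.12685e+09.
Order-1 term: 1/12 · (1.70940e+07 − 73205.0) = 1.41840e+06.
Running total after k=1: 1.12827e+09.
Order-2 term: −1/720 · (110940 − 7260.00) = -144.000.
Running total after k=2: 1.12827e+09.
Order-3 term: 1/30240 · (120.000 − 120.000) = 0.00000.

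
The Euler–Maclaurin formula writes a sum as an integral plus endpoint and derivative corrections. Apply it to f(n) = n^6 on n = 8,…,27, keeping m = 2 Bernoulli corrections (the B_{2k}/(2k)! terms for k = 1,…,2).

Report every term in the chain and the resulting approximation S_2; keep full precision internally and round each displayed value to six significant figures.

Integral: ∫_8^27 x^6 dx = 1.49404e+09.
Endpoint term: (f(8) + f(27))/2 = (262144 + 3.87420e+08)/2 = 1.93841e+08.
Running total after boundary: 1.68788e+09.
Correction k=1: B_{2}/2! · (f^{(1)}(27) − f^{(1)}(8)) = 1/12 · (8.60934e+07 − 196608) = 7.15807e+06.
Partial sum through k=1: 1.69504e+09.
Correction k=2: B_{4}/4! · (f^{(3)}(27) − f^{(3)}(8)) = −1/720 · (2.36196e+06 − 61440.0) = -3195.17.

S_2 ≈ 1.69503e+09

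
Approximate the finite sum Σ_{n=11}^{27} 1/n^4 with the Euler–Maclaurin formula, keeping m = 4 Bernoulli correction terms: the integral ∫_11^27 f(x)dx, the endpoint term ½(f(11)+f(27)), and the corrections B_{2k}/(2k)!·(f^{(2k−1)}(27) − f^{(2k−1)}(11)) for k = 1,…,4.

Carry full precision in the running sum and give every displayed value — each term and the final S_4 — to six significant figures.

∫_11^27 1/x^4 dx evaluates to 0.000233503.
Boundary: ½(f(11) + f(27)) = ½(6.83013e-05 + 1.88168e-06) = 3.50915e-05.
Integral + boundary = 0.000268595.
Order-1 term: 1/12 · (-2.78767e-07 − (-2.48369e-05)) = 2.04651e-06.
Partial sum through k=1: 0.000270641.
Order-2 term: −1/720 · (-1.14719e-08 − (-6.15790e-06)) = -8.53670e-09.
Partial sum through k=2: 0.000270633.
Order-3 term: 1/30240 · (-8.81242e-10 − (-2.84994e-06)) = 9.42148e-11.
Partial sum through k=3: 0.000270633.
Order-4 term: −1/1209600 · (-1.08795e-10 − (-2.11979e-06)) = -1.75238e-12.

S_4 ≈ 0.000270633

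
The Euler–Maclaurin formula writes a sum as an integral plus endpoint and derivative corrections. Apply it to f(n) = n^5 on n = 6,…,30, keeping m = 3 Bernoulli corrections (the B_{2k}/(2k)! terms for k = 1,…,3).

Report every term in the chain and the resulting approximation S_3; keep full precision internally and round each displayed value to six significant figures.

S_3 ≈ 1.33983e+08

∫_6^30 x^5 dx evaluates to 1.21492e+08.
Boundary: ½(f(6) + f(30)) = ½(7776.00 + 2.43000e+07) = 1.21539e+07.
Integral + boundary = 1.33646e+08.
Correction k=1: B_{2}/2! · (f^{(1)}(30) − f^{(1)}(6)) = 1/12 · (4.05000e+06 − 6480.00) = 336960.
Running total after k=1: 1.33983e+08.
Correction k=2: B_{4}/4! · (f^{(3)}(30) − f^{(3)}(6)) = −1/720 · (54000.0 − 2160.00) = -72.0000.
Running total after k=2: 1.33983e+08.
Correction k=3: B_{6}/6! · (f^{(5)}(30) − f^{(5)}(6)) = 1/30240 · (120.000 − 120.000) = 0.00000.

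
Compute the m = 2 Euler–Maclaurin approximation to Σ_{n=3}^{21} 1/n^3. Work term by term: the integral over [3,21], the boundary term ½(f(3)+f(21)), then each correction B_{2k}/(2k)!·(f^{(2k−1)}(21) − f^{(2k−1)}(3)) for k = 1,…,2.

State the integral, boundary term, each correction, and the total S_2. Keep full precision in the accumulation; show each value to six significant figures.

∫_3^21 1/x^3 dx evaluates to 0.0544218.
Endpoint term: (f(3) + f(21))/2 = (0.0370370 + 0.000107980)/2 = 0.0185725.
Integral + boundary = 0.0729943.
k=1: B_{2}/(2)! × [f^{(1)}(21) − f^{(1)}(3)] = 1/12 × (-1.54257e-05 − (-0.0370370)) = 0.00308513.
Partial sum through k=1: 0.0760794.
k=2: B_{4}/(4)! × [f^{(3)}(21) − f^{(3)}(3)] = −1/720 × (-6.99577e-07 − (-0.0823045)) = -0.000114311.

S_2 ≈ 0.0759651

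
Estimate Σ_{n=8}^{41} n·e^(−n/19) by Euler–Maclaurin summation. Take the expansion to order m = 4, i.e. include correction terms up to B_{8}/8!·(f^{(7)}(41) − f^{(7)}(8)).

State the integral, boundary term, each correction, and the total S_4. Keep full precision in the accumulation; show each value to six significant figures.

Integral: ∫_8^41 x·e^(−x/19) dx = 204.963.
Endpoint term: (f(8) + f(41))/2 = (5.25084 + 4.73829)/2 = 4.99457.
Integral + boundary = 209.957.
k=1: B_{2}/(2)! × [f^{(1)}(41) − f^{(1)}(8)] = 1/12 × (-0.133816 − 0.379995) = -0.0428176.
Running total after k=1: 209.914.
k=2: B_{4}/(4)! × [f^{(3)}(41) − f^{(3)}(8)] = −1/720 × (0.000269586 − 0.00468894) = 6.13799e-06.
Running total after k=2: 209.914.
k=3: B_{6}/(6)! × [f^{(5)}(41) − f^{(5)}(8)] = 1/30240 × (2.52037e-06 − 2.30617e-05) = -6.79275e-10.
Running total after k=3: 209.914.
k=4: B_{8}/(8)! × [f^{(7)}(41) − f^{(7)}(8)] = −1/1209600 × (1.18946e-08 − 9.17855e-08) = 6.60473e-14.

S_4 ≈ 209.914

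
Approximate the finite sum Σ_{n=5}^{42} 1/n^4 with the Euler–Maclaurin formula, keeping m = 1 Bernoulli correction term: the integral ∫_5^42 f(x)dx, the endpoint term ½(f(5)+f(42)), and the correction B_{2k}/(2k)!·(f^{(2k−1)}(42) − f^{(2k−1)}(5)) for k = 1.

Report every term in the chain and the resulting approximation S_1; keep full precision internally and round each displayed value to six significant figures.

Integral: ∫_5^42 1/x^4 dx = 0.00266217.
Endpoint term: (f(5) + f(42))/2 = (0.00160000 + 3.21368e-07)/2 = 0.000800161.
So far: 0.00346233.
Order-1 term: 1/12 · (-3.06065e-08 − (-0.00128000)) = 0.000106664.

S_1 ≈ 0.00356899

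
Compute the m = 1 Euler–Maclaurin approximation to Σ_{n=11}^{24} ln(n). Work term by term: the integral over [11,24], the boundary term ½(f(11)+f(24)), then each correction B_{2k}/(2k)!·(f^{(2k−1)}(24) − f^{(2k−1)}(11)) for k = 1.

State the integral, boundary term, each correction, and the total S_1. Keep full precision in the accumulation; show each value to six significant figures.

S_1 ≈ 39.6803

Integral: ∫_11^24 ln(x) dx = 36.8964.
Endpoint term: (f(11) + f(24))/2 = (2.39790 + 3.17805)/2 = 2.78797.
Running total after boundary: 39.6844.
Correction k=1: B_{2}/2! · (f^{(1)}(24) − f^{(1)}(11)) = 1/12 · (0.0416667 − 0.0909091) = -0.00410354.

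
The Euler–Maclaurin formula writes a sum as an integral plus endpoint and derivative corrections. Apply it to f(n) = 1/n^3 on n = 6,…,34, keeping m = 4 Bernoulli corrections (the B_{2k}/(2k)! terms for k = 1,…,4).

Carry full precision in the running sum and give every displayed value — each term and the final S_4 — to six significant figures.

S_4 ≈ 0.0159749

Integral: ∫_6^34 1/x^3 dx = 0.0134564.
½[f(6) + f(34)] = ½[0.00462963 + 2.54427e-05] = 0.00232754.
Integral + boundary = 0.0157839.
Correction k=1: B_{2}/2! · (f^{(1)}(34) − f^{(1)}(6)) = 1/12 · (-2.24494e-06 − (-0.00231481)) = 0.000192714.
After k=1: 0.0159766.
Correction k=2: B_{4}/4! · (f^{(3)}(34) − f^{(3)}(6)) = −1/720 · (-3.88399e-08 − (-0.00128601)) = -1.78607e-06.
After k=2: 0.0159748.
Correction k=3: B_{6}/6! · (f^{(5)}(34) − f^{(5)}(6)) = 1/30240 · (-1.41114e-09 − (-0.00150034)) = 4.96145e-08.
After k=3: 0.0159749.
Correction k=4: B_{8}/8! · (f^{(7)}(34) − f^{(7)}(6)) = −1/1209600 · (-8.78909e-11 − (-0.00300069)) = -2.48073e-09.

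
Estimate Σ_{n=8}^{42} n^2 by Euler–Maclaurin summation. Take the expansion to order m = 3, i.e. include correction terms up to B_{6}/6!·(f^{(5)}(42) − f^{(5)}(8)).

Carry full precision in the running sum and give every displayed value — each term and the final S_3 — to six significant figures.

S_3 ≈ 25445.0

The integral term ∫_8^42 x^2 dx = 24525.3.
½[f(8) + f(42)] = ½[64.0000 + 1764.00] = 914.000.
So far: 25439.3.
k=1: B_{2}/(2)! × [f^{(1)}(42) − f^{(1)}(8)] = 1/12 × (84.0000 − 16.0000) = 5.66667.
Running total after k=1: 25445.0.
k=2: B_{4}/(4)! × [f^{(3)}(42) − f^{(3)}(8)] = −1/720 × (0.00000 − 0.00000) = 0.00000.
Running total after k=2: 25445.0.
k=3: B_{6}/(6)! × [f^{(5)}(42) − f^{(5)}(8)] = 1/30240 × (0.00000 − 0.00000) = 0.00000.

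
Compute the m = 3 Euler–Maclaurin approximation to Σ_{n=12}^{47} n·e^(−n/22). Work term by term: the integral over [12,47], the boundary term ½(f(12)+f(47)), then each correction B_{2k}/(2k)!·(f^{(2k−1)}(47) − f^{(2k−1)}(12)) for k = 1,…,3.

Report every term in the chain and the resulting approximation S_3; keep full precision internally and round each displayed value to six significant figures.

∫_12^47 x·e^(−x/22) dx evaluates to 254.274.
Endpoint term: (f(12) + f(47))/2 = (6.95494 + 5.54992)/2 = 6.25243.
So far: 260.526.
Correction k=1: B_{2}/2! · (f^{(1)}(47) − f^{(1)}(12)) = 1/12 · (-0.134186 − 0.263445) = -0.0331359.
Running total after k=1: 260.493.
Correction k=2: B_{4}/4! · (f^{(3)}(47) − f^{(3)}(12)) = −1/720 · (0.000210705 − 0.00293926) = 3.78966e-06.
Running total after k=2: 260.493.
Correction k=3: B_{6}/6! · (f^{(5)}(47) − f^{(5)}(12)) = 1/30240 · (1.44350e-06 − 1.10211e-05) = -3.16719e-10.

S_3 ≈ 260.493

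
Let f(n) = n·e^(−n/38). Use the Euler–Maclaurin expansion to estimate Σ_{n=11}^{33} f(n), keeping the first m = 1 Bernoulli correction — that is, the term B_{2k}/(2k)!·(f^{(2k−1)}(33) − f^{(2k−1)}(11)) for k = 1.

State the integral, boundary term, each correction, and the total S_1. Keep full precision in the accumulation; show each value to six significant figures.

S_1 ≈ 272.884

The integral term ∫_11^33 x·e^(−x/38) dx = 261.883.
½[f(11) + f(33)] = ½[8.23523 + 13.8472] = 11.0412.
So far: 272.924.
Correction k=1: B_{2}/2! · (f^{(1)}(33) − f^{(1)}(11)) = 1/12 · (0.0552123 − 0.531941) = -0.0397274.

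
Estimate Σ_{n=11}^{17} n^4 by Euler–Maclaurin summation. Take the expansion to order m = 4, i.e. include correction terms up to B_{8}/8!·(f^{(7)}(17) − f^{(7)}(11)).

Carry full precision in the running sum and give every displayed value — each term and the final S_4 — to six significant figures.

S_4 ≈ 302036

Integral: ∫_11^17 x^4 dx = 251761.
Endpoint term: (f(11) + f(17))/2 = (14641.0 + 83521.0)/2 = 49081.0.
So far: 300842.
Correction k=1: B_{2}/2! · (f^{(1)}(17) − f^{(1)}(11)) = 1/12 · (19652.0 − 5324.00) = 1194.00.
Partial sum through k=1: 302036.
Correction k=2: B_{4}/4! · (f^{(3)}(17) − f^{(3)}(11)) = −1/720 · (408.000 − 264.000) = -0.200000.
Partial sum through k=2: 302036.
Correction k=3: B_{6}/6! · (f^{(5)}(17) − f^{(5)}(11)) = 1/30240 · (0.00000 − 0.00000) = 0.00000.
Partial sum through k=3: 302036.
Correction k=4: B_{8}/8! · (f^{(7)}(17) − f^{(7)}(11)) = −1/1209600 · (0.00000 − 0.00000) = 0.00000.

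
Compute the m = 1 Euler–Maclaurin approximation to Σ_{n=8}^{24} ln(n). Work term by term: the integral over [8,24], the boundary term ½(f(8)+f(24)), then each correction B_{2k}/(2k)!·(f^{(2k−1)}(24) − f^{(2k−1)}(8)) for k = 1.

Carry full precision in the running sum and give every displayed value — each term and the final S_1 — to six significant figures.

∫_8^24 ln(x) dx evaluates to 43.6378.
Boundary: ½(f(8) + f(24)) = ½(2.07944 + 3.17805) = 2.62875.
Integral + boundary = 46.2665.
k=1: B_{2}/(2)! × [f^{(1)}(24) − f^{(1)}(8)] = 1/12 × (0.0416667 − 0.125000) = -0.00694444.

S_1 ≈ 46.2596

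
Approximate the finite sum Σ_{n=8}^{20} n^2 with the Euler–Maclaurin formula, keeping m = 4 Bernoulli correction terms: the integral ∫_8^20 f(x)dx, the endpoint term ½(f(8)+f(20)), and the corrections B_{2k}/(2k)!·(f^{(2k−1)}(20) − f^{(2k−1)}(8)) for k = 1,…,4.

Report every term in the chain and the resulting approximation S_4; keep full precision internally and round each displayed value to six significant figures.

S_4 ≈ 2730.00

∫_8^20 x^2 dx evaluates to 2496.00.
Endpoint term: (f(8) + f(20))/2 = (64.0000 + 400.000)/2 = 232.000.
Running total after boundary: 2728.00.
k=1: B_{2}/(2)! × [f^{(1)}(20) − f^{(1)}(8)] = 1/12 × (40.0000 − 16.0000) = 2.00000.
After k=1: 2730.00.
k=2: B_{4}/(4)! × [f^{(3)}(20) − f^{(3)}(8)] = −1/720 × (0.00000 − 0.00000) = 0.00000.
After k=2: 2730.00.
k=3: B_{6}/(6)! × [f^{(5)}(20) − f^{(5)}(8)] = 1/30240 × (0.00000 − 0.00000) = 0.00000.
After k=3: 2730.00.
k=4: B_{8}/(8)! × [f^{(7)}(20) − f^{(7)}(8)] = −1/1209600 × (0.00000 − 0.00000) = 0.00000.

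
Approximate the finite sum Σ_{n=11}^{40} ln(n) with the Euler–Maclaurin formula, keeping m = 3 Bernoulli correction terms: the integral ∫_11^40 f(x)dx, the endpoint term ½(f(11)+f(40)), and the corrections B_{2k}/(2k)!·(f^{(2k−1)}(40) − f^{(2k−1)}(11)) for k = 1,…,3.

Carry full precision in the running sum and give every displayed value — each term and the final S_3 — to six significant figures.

S_3 ≈ 95.2162

∫_11^40 ln(x) dx evaluates to 92.1783.
Boundary: ½(f(11) + f(40)) = ½(2.39790 + 3.68888) = 3.04339.
Integral + boundary = 95.2217.
k=1: B_{2}/(2)! × [f^{(1)}(40) − f^{(1)}(11)] = 1/12 × (0.0250000 − 0.0909091) = -0.00549242.
After k=1: 95.2162.
k=2: B_{4}/(4)! × [f^{(3)}(40) − f^{(3)}(11)] = −1/720 × (3.12500e-05 − 0.00150263) = 2.04358e-06.
After k=2: 95.2162.
k=3: B_{6}/(6)! × [f^{(5)}(40) − f^{(5)}(11)] = 1/30240 × (2.34375e-07 − 0.000149021) = -4.92020e-09.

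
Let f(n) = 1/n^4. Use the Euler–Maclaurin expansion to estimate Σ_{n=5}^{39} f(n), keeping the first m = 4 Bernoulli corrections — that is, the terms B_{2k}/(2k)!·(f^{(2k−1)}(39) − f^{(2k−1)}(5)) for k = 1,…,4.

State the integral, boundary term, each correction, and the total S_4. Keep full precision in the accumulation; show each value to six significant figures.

∫_5^39 1/x^4 dx evaluates to 0.00266105.
Boundary: ½(f(5) + f(39)) = ½(0.00160000 + 4.32257e-07) = 0.000800216.
So far: 0.00346126.
Correction k=1: B_{2}/2! · (f^{(1)}(39) − f^{(1)}(5)) = 1/12 · (-4.43340e-08 − (-0.00128000)) = 0.000106663.
After k=1: 0.00356793.
Correction k=2: B_{4}/4! · (f^{(3)}(39) − f^{(3)}(5)) = −1/720 · (-8.74438e-10 − (-0.00153600)) = -2.13333e-06.
After k=2: 0.00356579.
Correction k=3: B_{6}/6! · (f^{(5)}(39) − f^{(5)}(5)) = 1/30240 · (-3.21950e-11 − (-0.00344064)) = 1.13778e-07.
After k=3: 0.00356591.
Correction k=4: B_{8}/8! · (f^{(7)}(39) − f^{(7)}(5)) = −1/1209600 · (-1.90503e-12 − (-0.0123863)) = -1.02400e-08.

S_4 ≈ 0.00356590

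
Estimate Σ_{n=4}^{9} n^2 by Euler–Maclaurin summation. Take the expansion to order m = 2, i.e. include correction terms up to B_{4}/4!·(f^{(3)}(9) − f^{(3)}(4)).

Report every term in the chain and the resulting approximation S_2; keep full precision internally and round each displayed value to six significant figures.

Integral: ∫_4^9 x^2 dx = 221.667.
½[f(4) + f(9)] = ½[16.0000 + 81.0000] = 48.5000.
Integral + boundary = 270.167.
Correction k=1: B_{2}/2! · (f^{(1)}(9) − f^{(1)}(4)) = 1/12 · (18.0000 − 8.00000) = 0.833333.
Partial sum through k=1: 271.000.
Correction k=2: B_{4}/4! · (f^{(3)}(9) − f^{(3)}(4)) = −1/720 · (0.00000 − 0.00000) = 0.00000.

S_2 ≈ 271.000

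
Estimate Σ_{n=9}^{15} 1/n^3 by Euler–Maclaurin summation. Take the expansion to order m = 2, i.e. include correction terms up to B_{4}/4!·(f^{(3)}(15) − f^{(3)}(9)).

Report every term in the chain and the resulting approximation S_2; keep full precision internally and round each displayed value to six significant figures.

The integral term ∫_9^15 1/x^3 dx = 0.00395062.
Boundary: ½(f(9) + f(15)) = ½(0.00137174 + 0.000296296) = 0.000834019.
Integral + boundary = 0.00478464.
Correction k=1: B_{2}/2! · (f^{(1)}(15) − f^{(1)}(9)) = 1/12 · (-5.92593e-05 − (-0.000457247)) = 3.31657e-05.
After k=1: 0.00481780.
Correction k=2: B_{4}/4! · (f^{(3)}(15) − f^{(3)}(9)) = −1/720 · (-5.26749e-06 − (-0.000112901)) = -1.49490e-07.

S_2 ≈ 0.00481765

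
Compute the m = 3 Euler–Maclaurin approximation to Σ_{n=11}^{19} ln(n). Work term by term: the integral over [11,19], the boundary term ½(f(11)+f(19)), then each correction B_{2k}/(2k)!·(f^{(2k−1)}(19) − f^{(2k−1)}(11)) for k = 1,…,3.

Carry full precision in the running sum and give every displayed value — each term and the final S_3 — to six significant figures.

The integral term ∫_11^19 ln(x) dx = 21.5675.
Endpoint term: (f(11) + f(19))/2 = (2.39790 + 2.94444)/2 = 2.67117.
Integral + boundary = 24.2387.
Order-1 term: 1/12 · (0.0526316 − 0.0909091) = -0.00318979.
Running total after k=1: 24.2355.
Order-2 term: −1/720 · (0.000291588 − 0.00150263) = 1.68200e-06.
Running total after k=2: 24.2355.
Order-3 term: 1/30240 · (9.69267e-06 − 0.000149021) = -4.60742e-09.

S_3 ≈ 24.2355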